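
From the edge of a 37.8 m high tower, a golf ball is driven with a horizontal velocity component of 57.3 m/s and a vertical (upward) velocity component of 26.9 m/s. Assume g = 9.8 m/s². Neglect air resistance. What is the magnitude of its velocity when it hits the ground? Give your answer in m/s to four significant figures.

68.90 m/s

The projectile lands when y = 37.8 + (26.90) t − ½·9.80·t² = 0. Positive root: t = (26.90 + √(26.90² + 2·9.80·37.8)) / 9.80 = (26.90 + 38.27) / 9.80 = 6.650 s.
Vertical velocity at impact: v_y = v_y0 − g t = 26.90 − 9.80 × 6.650 = −38.27 m/s.
Speed: |v| = √(vₓ² + v_y²) = √(57.30² + 38.27²) = 68.90 m/s.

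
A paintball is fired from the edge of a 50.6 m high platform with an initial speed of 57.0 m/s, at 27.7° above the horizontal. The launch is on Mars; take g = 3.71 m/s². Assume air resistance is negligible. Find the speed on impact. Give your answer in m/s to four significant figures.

Horizontal component vₓ = 57.00 cos 27.7° = 50.47 m/s; vertical v_y0 = 57.00 sin 27.7° = 26.50 m/s.
The projectile lands when y = 50.6 + (26.50) t − ½·3.71·t² = 0. Positive root: t = (26.50 + √(26.50² + 2·3.71·50.6)) / 3.71 = (26.50 + 32.83) / 3.71 = 15.99 s.
Vertical velocity at impact: v_y = v_y0 − g t = 26.50 − 3.71 × 15.99 = −32.83 m/s.
Speed: |v| = √(vₓ² + v_y²) = √(50.47² + 32.83²) = 60.20 m/s.

60.20 m/s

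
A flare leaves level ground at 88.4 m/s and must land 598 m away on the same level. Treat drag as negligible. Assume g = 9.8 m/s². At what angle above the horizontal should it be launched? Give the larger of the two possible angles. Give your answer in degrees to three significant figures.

From R = (v₀²/g) sin 2θ: sin 2θ = 9.80 × 598 / 7814.6 = 0.7499.
2θ = 48.58° or 180° − 48.58° = 131.4°, so θ = 24.29° or 65.71°.
The larger angle is 65.71°.

65.7°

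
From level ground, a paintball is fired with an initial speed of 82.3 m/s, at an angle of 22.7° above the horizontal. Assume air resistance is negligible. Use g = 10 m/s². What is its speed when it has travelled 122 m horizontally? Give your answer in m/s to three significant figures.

77.5 m/s

Resolve: vₓ = 82.30 cos 22.7° = 75.92 m/s and v_y0 = 82.30 sin 22.7° = 31.76 m/s.
Time to reach x = 122 m: t = x/vₓ = 122/75.92 = 1.607 s.
Vertical velocity there: v_y = v_y0 − g t = 31.76 − 10.0 × 1.607 = 15.69 m/s.
Speed: √(vₓ² + v_y²) = √(75.92² + 15.69²) = 77.53 m/s.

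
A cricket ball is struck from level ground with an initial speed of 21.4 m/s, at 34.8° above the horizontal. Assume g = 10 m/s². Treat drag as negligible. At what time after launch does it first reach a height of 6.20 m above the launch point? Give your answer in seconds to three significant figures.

0.720 s

Horizontal component vₓ = 21.40 cos 34.8° = 17.57 m/s; vertical v_y0 = 21.40 sin 34.8° = 12.21 m/s.
Require v_y0 t − ½ g t² = 6.20, i.e. 5.000 t² − 12.21 t + 6.20 = 0.
t = [12.21 ± √(12.21² − 2·10.0·6.20)] / 10.0 = (12.21 ± 5.016) / 10.0, so t = 0.7197 s or t = 1.723 s.
The first (ascending) time is 0.7197 s.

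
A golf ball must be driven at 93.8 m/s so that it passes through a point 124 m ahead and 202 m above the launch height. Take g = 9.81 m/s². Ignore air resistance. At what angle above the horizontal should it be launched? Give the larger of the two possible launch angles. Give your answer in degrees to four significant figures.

Trajectory: y = x tanθ − g x² (1 + tan²θ)/(2v₀²). With x = 124, y = 202, v₀ = 93.8, g = 9.81:
8.572 tan²θ − 124 tanθ + (210.6) = 0.
tanθ = [124 ± √(124² − 4 × 8.572 × (210.6))] / (2 × 8.572) = (124 ± 90.31) / 17.14, giving tanθ = 1.965 or 12.50.
θ = 63.03° or 85.43°; the larger is 85.43°.

85.43°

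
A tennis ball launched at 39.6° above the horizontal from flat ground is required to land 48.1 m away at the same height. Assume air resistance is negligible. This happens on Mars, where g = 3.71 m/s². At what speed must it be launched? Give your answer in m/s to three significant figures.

From R = (v₀² / g) sin 2θ: v₀ = √(gR / sin 2θ).
v₀ = √(3.71 × 48.1 / sin 79.20°) = √(178.5 / 0.9823) = √181.67 = 13.48 m/s.

13.5 m/s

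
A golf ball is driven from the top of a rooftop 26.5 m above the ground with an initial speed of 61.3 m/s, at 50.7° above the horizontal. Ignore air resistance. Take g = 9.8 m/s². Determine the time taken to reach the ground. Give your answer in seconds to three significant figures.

10.2 s

Horizontal component vₓ = 61.30 cos 50.7° = 38.83 m/s; vertical v_y0 = 61.30 sin 50.7° = 47.44 m/s.
With up positive and y = 0 at the ground: y(t) = 26.5 + (47.44) t − 4.900 t². Setting y = 0 and taking the positive root: t = [47.44 + √(47.44² + 2·9.80·26.5)] / 9.80 = (47.44 + 52.63) / 9.80 = 10.21 s.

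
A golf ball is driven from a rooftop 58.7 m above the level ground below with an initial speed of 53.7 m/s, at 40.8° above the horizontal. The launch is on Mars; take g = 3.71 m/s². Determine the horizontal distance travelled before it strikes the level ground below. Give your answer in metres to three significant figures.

Resolve: vₓ = 53.70 cos 40.8° = 40.65 m/s and v_y0 = 53.70 sin 40.8° = 35.09 m/s.
The projectile lands when y = 58.7 + (35.09) t − ½·3.71·t² = 0. Positive root: t = (35.09 + √(35.09² + 2·3.71·58.7)) / 3.71 = (35.09 + 40.83) / 3.71 = 20.46 s.
Horizontal distance: R = vₓ t = 40.65 × 20.46 = 831.8 m.

832 m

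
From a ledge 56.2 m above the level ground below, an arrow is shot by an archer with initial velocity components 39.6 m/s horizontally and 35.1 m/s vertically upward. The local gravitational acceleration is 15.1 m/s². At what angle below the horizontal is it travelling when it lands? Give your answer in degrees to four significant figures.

The projectile lands when y = 56.2 + (35.10) t − ½·15.1·t² = 0. Positive root: t = (35.10 + √(35.10² + 2·15.1·56.2)) / 15.1 = (35.10 + 54.12) / 15.1 = 5.909 s.
At impact: v_y = v_y0 − g t = −54.12 m/s; vₓ = 39.60 m/s.
Angle below horizontal: arctan(|v_y|/vₓ) = arctan(54.12/39.60) = 53.81°.

53.81°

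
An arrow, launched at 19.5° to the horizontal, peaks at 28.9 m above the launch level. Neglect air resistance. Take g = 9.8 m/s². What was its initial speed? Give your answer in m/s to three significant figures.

71.3 m/s

At the peak v_y = 0, so v_y0 = √(2gH) = √(2 × 9.80 × 28.9) = 23.80 m/s.
v_y0 = v₀ sin θ ⇒ v₀ = 23.80 / sin 19.5° = 71.30 m/s.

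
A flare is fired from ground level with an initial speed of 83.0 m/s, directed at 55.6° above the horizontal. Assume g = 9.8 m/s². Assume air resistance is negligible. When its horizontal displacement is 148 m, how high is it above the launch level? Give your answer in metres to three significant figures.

Horizontal component vₓ = 83.00 cos 55.6° = 46.89 m/s; vertical v_y0 = 83.00 sin 55.6° = 68.48 m/s.
x = vₓ t ⇒ t = 148/46.89 = 3.156 s.
Height: y = v_y0 t − ½ g t² = 68.48 × 3.156 − 4.900 × 3.156² = 216.1 − 48.81 = 167.3 m.

167 m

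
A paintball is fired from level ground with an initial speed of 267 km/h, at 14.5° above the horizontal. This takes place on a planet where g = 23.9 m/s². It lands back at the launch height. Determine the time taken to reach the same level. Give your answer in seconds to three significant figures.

1.55 s

Convert: 267 km/h = 267/3.6 = 74.17 m/s.
vₓ = 74.17 cos 14.5° = 71.80 m/s; v_y0 = 74.17 sin 14.5° = 18.57 m/s.
Time of flight on level ground: T = 2 v_y0 / g = 2 × 18.57 / 23.9 = 1.554 s.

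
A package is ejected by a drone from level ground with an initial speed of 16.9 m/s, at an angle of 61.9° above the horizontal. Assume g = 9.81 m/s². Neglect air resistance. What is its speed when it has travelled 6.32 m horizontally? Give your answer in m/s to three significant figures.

Components: vₓ = 16.90 cos 61.9° = 7.960 m/s, v_y0 = 16.90 sin 61.9° = 14.91 m/s.
x = vₓ t ⇒ t = 6.32/7.960 = 0.7940 s.
Vertical velocity there: v_y = v_y0 − g t = 14.91 − 9.81 × 0.7940 = 7.119 m/s.
Speed: √(vₓ² + v_y²) = √(7.960² + 7.119²) = 10.68 m/s.

10.7 m/s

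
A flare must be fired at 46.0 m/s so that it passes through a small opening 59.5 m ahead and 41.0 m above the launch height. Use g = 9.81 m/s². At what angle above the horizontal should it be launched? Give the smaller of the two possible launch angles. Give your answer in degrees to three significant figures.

Trajectory: y = x tanθ − g x² (1 + tan²θ)/(2v₀²). With x = 59.5, y = 41.0, v₀ = 46.0, g = 9.81:
8.206 tan²θ − 59.5 tanθ + (49.21) = 0.
tanθ = [59.5 ± √(59.5² − 4 × 8.206 × (49.21))] / (2 × 8.206) = (59.5 ± 43.87) / 16.41, giving tanθ = 0.9520 or 6.298.
θ = 43.59° or 80.98°; the smaller is 43.59°.

43.6°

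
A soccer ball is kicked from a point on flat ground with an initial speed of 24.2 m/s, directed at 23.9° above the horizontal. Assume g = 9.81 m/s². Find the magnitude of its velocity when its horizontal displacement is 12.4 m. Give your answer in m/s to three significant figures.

22.5 m/s

vₓ = 24.20 cos 23.9° = 22.12 m/s; v_y0 = 24.20 sin 23.9° = 9.804 m/s.
At x = 12.4 m, t = x/vₓ = 12.4/22.12 = 0.5605 s.
Vertical velocity there: v_y = v_y0 − g t = 9.804 − 9.81 × 0.5605 = 4.306 m/s.
Speed: √(vₓ² + v_y²) = √(22.12² + 4.306²) = 22.54 m/s.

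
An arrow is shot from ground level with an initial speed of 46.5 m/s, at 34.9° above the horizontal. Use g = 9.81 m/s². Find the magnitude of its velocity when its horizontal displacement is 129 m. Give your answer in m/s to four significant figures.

Resolve: vₓ = 46.50 cos 34.9° = 38.14 m/s and v_y0 = 46.50 sin 34.9° = 26.60 m/s.
Time to reach x = 129 m: t = x/vₓ = 129/38.14 = 3.383 s.
Vertical velocity there: v_y = v_y0 − g t = 26.60 − 9.81 × 3.383 = −6.578 m/s.
Speed: √(vₓ² + v_y²) = √(38.14² + 6.578²) = 38.70 m/s.

38.70 m/s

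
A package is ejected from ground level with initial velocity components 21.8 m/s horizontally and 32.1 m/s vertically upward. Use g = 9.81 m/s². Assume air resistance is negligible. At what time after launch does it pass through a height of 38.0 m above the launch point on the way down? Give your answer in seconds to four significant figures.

4.993 s

Height y(t) = 32.10 t − 4.905 t² = 38.0 gives 4.905 t² − 32.10 t + 38.0 = 0.
Quadratic formula: t = (32.10 ± √284.85) / 9.81 = (32.10 ± 16.88) / 9.81 → t = 1.552 s or 4.993 s.
The descending-branch root is 4.993 s.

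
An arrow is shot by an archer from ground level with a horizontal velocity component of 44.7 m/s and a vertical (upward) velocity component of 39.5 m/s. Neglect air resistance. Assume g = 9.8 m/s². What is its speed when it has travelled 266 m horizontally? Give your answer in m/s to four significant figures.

x = vₓ t ⇒ t = 266/44.70 = 5.951 s.
Vertical velocity there: v_y = v_y0 − g t = 39.50 − 9.80 × 5.951 = −18.82 m/s.
Speed: √(vₓ² + v_y²) = √(44.70² + 18.82²) = 48.50 m/s.

48.50 m/s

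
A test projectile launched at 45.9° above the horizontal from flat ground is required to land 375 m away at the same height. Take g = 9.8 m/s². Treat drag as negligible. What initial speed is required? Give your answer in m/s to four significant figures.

Level-ground range: R = v₀² sin(2θ)/g, so v₀ = √(gR / sin 2θ).
v₀ = √(9.80 × 375 / sin 91.80°) = √(3675 / 0.9995) = √3676.8 = 60.64 m/s.

60.64 m/s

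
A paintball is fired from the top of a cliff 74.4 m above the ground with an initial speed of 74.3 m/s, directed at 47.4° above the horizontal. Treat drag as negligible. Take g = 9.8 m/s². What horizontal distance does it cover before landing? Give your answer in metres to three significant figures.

623 m

Components: vₓ = 74.30 cos 47.4° = 50.29 m/s, v_y0 = 74.30 sin 47.4° = 54.69 m/s.
Vertical motion (up positive, ground at y = 0): 4.900 t² − (54.69) t − 74.4 = 0, so t = (54.69 + √(54.69² + 2·9.80·74.4)) / 9.80 = (54.69 + 66.70) / 9.80 = 12.39 s.
Horizontal distance: R = vₓ t = 50.29 × 12.39 = 623.0 m.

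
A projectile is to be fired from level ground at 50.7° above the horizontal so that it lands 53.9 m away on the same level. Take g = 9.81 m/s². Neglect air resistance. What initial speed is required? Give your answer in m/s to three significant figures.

From R = (v₀² / g) sin 2θ: v₀ = √(gR / sin 2θ).
v₀ = √(9.81 × 53.9 / sin 101.4°) = √(528.8 / 0.9803) = √539.40 = 23.23 m/s.

23.2 m/s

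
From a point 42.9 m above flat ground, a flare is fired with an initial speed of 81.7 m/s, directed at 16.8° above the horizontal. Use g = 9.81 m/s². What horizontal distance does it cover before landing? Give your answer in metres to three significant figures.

vₓ = 81.70 cos 16.8° = 78.21 m/s; v_y0 = 81.70 sin 16.8° = 23.61 m/s.
The projectile lands when y = 42.9 + (23.61) t − ½·9.81·t² = 0. Positive root: t = (23.61 + √(23.61² + 2·9.81·42.9)) / 9.81 = (23.61 + 37.41) / 9.81 = 6.220 s.
Horizontal distance: R = vₓ t = 78.21 × 6.220 = 486.5 m.

487 m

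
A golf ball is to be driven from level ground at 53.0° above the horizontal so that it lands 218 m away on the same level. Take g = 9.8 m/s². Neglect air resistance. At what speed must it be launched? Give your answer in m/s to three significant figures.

47.1 m/s

On level ground R = v₀² sin 2θ / g ⇒ v₀ = √(gR / sin 2θ).
v₀ = √(9.80 × 218 / sin 106.0°) = √(2136 / 0.9613) = √2222.5 = 47.14 m/s.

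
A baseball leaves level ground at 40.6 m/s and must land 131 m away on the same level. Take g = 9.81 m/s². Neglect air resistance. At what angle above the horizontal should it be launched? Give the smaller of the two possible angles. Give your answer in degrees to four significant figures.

25.61°

From R = (v₀²/g) sin 2θ: sin 2θ = 9.81 × 131 / 1648.4 = 0.7796.
2θ = 51.23° or 180° − 51.23° = 128.8°, so θ = 25.61° or 64.39°.
The smaller angle is 25.61°.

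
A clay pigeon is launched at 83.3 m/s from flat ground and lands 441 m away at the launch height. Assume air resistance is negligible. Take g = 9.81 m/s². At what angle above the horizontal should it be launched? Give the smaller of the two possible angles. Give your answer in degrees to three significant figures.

Level-ground range R = v₀² sin(2θ)/g ⇒ sin(2θ) = gR/v₀² = 9.81 × 441 / 83.3² = 0.6235.
2θ = 38.57° or 180° − 38.57° = 141.4°, so θ = 19.29° or 70.71°.
The smaller angle is 19.29°.

19.3°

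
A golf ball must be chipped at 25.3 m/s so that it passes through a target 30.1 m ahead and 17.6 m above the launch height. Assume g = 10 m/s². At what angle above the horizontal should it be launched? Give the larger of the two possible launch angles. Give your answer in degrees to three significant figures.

72.4°

Trajectory: y = x tanθ − g x² (1 + tan²θ)/(2v₀²). With x = 30.1, y = 17.6, v₀ = 25.3, g = 10.0:
7.077 tan²θ − 30.1 tanθ + (24.68) = 0.
tanθ = [30.1 ± √(30.1² − 4 × 7.077 × (24.68))] / (2 × 7.077) = (30.1 ± 14.40) / 14.15, giving tanθ = 1.109 or 3.144.
θ = 47.96° or 72.36°; the larger is 72.36°.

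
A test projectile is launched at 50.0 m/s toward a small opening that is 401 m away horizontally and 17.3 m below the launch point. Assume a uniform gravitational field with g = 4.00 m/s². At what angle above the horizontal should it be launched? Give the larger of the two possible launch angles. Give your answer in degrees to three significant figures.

70.4°

Trajectory: y = x tanθ − g x² (1 + tan²θ)/(2v₀²). With x = 401, y = −17.3, v₀ = 50.0, g = 4.00:
128.6 tan²θ − 401 tanθ + (111.3) = 0.
tanθ = [401 ± √(401² − 4 × 128.6 × (111.3))] / (2 × 128.6) = (401 ± 321.7) / 257.3, giving tanθ = 0.3081 or 2.809.
θ = 17.12° or 70.40°; the larger is 70.40°.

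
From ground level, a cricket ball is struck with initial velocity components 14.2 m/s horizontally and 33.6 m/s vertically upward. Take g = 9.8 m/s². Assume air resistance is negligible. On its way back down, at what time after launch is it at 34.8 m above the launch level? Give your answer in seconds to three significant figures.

Height y(t) = 33.60 t − 4.900 t² = 34.8 gives 4.900 t² − 33.60 t + 34.8 = 0.
Quadratic formula: t = (33.60 ± √446.88) / 9.80 = (33.60 ± 21.14) / 9.80 → t = 1.271 s or 5.586 s.
The descending-branch root is 5.586 s.

5.59 s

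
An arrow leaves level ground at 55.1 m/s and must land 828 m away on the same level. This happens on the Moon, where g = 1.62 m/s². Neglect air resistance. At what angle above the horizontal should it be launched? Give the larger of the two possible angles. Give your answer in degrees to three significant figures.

Level-ground range R = v₀² sin(2θ)/g ⇒ sin(2θ) = gR/v₀² = 1.62 × 828 / 55.1² = 0.4418.
2θ = 26.22° or 180° − 26.22° = 153.8°, so θ = 13.11° or 76.89°.
The larger angle is 76.89°.

76.9°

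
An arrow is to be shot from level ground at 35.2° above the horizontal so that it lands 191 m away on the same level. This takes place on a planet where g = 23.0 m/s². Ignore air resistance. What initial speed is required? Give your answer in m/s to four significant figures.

68.29 m/s

On level ground R = v₀² sin 2θ / g ⇒ v₀ = √(gR / sin 2θ).
v₀ = √(23.0 × 191 / sin 70.40°) = √(4393 / 0.9421) = √4663.2 = 68.29 m/s.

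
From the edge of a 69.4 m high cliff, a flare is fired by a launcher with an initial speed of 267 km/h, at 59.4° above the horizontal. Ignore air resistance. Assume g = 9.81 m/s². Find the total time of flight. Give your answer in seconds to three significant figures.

14.0 s

Convert: 267 km/h = 267/3.6 = 74.17 m/s.
Resolve: vₓ = 74.17 cos 59.4° = 37.75 m/s and v_y0 = 74.17 sin 59.4° = 63.84 m/s.
Vertical motion (up positive, ground at y = 0): 4.905 t² − (63.84) t − 69.4 = 0, so t = (63.84 + √(63.84² + 2·9.81·69.4)) / 9.81 = (63.84 + 73.74) / 9.81 = 14.02 s.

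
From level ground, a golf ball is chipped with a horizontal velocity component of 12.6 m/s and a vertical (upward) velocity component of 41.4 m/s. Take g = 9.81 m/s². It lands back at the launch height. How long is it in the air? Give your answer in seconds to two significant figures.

Time of flight on level ground: T = 2 v_y0 / g = 2 × 41.40 / 9.81 = 8.440 s.

8.4 s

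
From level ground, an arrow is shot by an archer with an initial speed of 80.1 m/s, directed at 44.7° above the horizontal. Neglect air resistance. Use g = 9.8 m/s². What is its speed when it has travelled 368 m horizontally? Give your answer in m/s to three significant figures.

57.4 m/s

vₓ = 80.10 cos 44.7° = 56.94 m/s; v_y0 = 80.10 sin 44.7° = 56.34 m/s.
Time to reach x = 368 m: t = x/vₓ = 368/56.94 = 6.464 s.
Vertical velocity there: v_y = v_y0 − g t = 56.34 − 9.80 × 6.464 = −7.000 m/s.
Speed: √(vₓ² + v_y²) = √(56.94² + 7.000²) = 57.36 m/s.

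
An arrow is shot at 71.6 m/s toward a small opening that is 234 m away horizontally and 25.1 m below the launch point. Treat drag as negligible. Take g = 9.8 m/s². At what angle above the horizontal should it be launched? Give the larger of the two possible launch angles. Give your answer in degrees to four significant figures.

Trajectory: y = x tanθ − g x² (1 + tan²θ)/(2v₀²). With x = 234, y = −25.1, v₀ = 71.6, g = 9.80:
52.34 tan²θ − 234 tanθ + (27.24) = 0.
tanθ = [234 ± √(234² − 4 × 52.34 × (27.24))] / (2 × 52.34) = (234 ± 221.5) / 104.7, giving tanθ = 0.1196 or 4.352.
θ = 6.820° or 77.06°; the larger is 77.06°.

77.06°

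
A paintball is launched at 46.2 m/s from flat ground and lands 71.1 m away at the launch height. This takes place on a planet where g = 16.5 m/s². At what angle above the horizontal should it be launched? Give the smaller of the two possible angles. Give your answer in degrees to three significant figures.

16.7°

R = v₀² sin 2θ / g gives sin 2θ = gR/v₀² = 16.5·71.1/46.2² = 0.5496.
2θ = 33.34° or 180° − 33.34° = 146.7°, so θ = 16.67° or 73.33°.
The smaller angle is 16.67°.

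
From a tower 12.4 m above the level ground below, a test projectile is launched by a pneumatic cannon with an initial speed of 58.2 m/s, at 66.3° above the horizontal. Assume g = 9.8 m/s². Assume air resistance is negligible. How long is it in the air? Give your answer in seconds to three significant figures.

Resolve: vₓ = 58.20 cos 66.3° = 23.39 m/s and v_y0 = 58.20 sin 66.3° = 53.29 m/s.
With up positive and y = 0 at the ground: y(t) = 12.4 + (53.29) t − 4.900 t². Setting y = 0 and taking the positive root: t = [53.29 + √(53.29² + 2·9.80·12.4)] / 9.80 = (53.29 + 55.53) / 9.80 = 11.10 s.

11.1 s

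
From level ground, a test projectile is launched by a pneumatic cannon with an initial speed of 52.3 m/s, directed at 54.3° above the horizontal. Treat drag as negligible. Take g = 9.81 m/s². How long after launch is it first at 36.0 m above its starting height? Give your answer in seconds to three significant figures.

Components: vₓ = 52.30 cos 54.3° = 30.52 m/s, v_y0 = 52.30 sin 54.3° = 42.47 m/s.
Set y = v_y0 t − ½ g t² = 36.0: 4.905 t² − 42.47 t + 36.0 = 0.
Quadratic formula: t = (42.47 ± √1097.5) / 9.81 = (42.47 ± 33.13) / 9.81 → t = 0.9524 s or 7.707 s.
The first (ascending) time is 0.9524 s.

0.952 s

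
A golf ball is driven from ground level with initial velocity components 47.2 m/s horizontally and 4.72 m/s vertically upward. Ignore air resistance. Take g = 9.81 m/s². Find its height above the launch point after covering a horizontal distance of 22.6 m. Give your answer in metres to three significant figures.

1.14 m

x = vₓ t ⇒ t = 22.6/47.20 = 0.4788 s.
Height: y = v_y0 t − ½ g t² = 4.720 × 0.4788 − 4.905 × 0.4788² = 2.260 − 1.125 = 1.135 m.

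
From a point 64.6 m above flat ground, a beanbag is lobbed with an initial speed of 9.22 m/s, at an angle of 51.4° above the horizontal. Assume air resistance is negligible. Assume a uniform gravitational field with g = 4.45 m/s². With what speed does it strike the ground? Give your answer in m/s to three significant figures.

vₓ = 9.220 cos 51.4° = 5.752 m/s; v_y0 = 9.220 sin 51.4° = 7.206 m/s.
The projectile lands when y = 64.6 + (7.206) t − ½·4.45·t² = 0. Positive root: t = (7.206 + √(7.206² + 2·4.45·64.6)) / 4.45 = (7.206 + 25.04) / 4.45 = 7.246 s.
Vertical velocity at impact: v_y = v_y0 − g t = 7.206 − 4.45 × 7.246 = −25.04 m/s.
Speed: |v| = √(vₓ² + v_y²) = √(5.752² + 25.04²) = 25.69 m/s.

25.7 m/s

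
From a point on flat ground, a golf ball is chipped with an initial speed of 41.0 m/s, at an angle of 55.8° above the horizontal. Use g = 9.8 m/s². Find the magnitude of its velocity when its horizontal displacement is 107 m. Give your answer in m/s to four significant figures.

25.80 m/s

Horizontal component vₓ = 41.00 cos 55.8° = 23.05 m/s; vertical v_y0 = 41.00 sin 55.8° = 33.91 m/s.
Time to reach x = 107 m: t = x/vₓ = 107/23.05 = 4.643 s.
Vertical velocity there: v_y = v_y0 − g t = 33.91 − 9.80 × 4.643 = −11.59 m/s.
Speed: √(vₓ² + v_y²) = √(23.05² + 11.59²) = 25.80 m/s.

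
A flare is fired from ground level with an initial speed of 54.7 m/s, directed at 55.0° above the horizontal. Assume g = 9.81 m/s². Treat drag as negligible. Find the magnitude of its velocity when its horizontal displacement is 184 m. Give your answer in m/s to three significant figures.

33.9 m/s

Horizontal component vₓ = 54.70 cos 55.0° = 31.37 m/s; vertical v_y0 = 54.70 sin 55.0° = 44.81 m/s.
Time to reach x = 184 m: t = x/vₓ = 184/31.37 = 5.865 s.
Vertical velocity there: v_y = v_y0 − g t = 44.81 − 9.81 × 5.865 = −12.72 m/s.
Speed: √(vₓ² + v_y²) = √(31.37² + 12.72²) = 33.86 m/s.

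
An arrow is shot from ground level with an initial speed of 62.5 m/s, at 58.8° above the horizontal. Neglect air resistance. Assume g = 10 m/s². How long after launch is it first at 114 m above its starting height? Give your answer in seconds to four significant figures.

Resolve: vₓ = 62.50 cos 58.8° = 32.38 m/s and v_y0 = 62.50 sin 58.8° = 53.46 m/s.
Height y(t) = 53.46 t − 5.000 t² = 114 gives 5.000 t² − 53.46 t + 114 = 0.
Quadratic formula: t = (53.46 ± √578.00) / 10.0 = (53.46 ± 24.04) / 10.0 → t = 2.942 s or 7.750 s.
The first (ascending) time is 2.942 s.

2.942 s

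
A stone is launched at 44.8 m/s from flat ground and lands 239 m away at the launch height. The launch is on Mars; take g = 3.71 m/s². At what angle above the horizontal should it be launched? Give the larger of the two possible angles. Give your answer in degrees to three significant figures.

76.9°

Level-ground range R = v₀² sin(2θ)/g ⇒ sin(2θ) = gR/v₀² = 3.71 × 239 / 44.8² = 0.4418.
2θ = 26.22° or 180° − 26.22° = 153.8°, so θ = 13.11° or 76.89°.
The larger angle is 76.89°.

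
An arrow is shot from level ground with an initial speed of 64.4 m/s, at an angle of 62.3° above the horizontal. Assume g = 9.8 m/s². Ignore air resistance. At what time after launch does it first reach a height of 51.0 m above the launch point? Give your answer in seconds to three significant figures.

0.976 s

Components: vₓ = 64.40 cos 62.3° = 29.94 m/s, v_y0 = 64.40 sin 62.3° = 57.02 m/s.
Set y = v_y0 t − ½ g t² = 51.0: 4.900 t² − 57.02 t + 51.0 = 0.
t = [57.02 ± √(57.02² − 2·9.80·51.0)] / 9.80 = (57.02 ± 47.45) / 9.80, so t = 0.9764 s or t = 10.66 s.
The first (ascending) time is 0.9764 s.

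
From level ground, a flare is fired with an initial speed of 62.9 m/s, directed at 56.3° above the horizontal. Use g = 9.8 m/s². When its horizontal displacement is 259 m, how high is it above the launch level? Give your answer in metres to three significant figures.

118 m

Resolve: vₓ = 62.90 cos 56.3° = 34.90 m/s and v_y0 = 62.90 sin 56.3° = 52.33 m/s.
x = vₓ t ⇒ t = 259/34.90 = 7.421 s.
Height: y = v_y0 t − ½ g t² = 52.33 × 7.421 − 4.900 × 7.421² = 388.4 − 269.9 = 118.5 m.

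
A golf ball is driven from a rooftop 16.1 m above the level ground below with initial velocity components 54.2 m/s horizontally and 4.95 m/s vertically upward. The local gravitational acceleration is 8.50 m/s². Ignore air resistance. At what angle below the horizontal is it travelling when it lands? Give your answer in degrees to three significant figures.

17.7°

Vertical motion (up positive, ground at y = 0): 4.250 t² − (4.950) t − 16.1 = 0, so t = (4.950 + √(4.950² + 2·8.50·16.1)) / 8.50 = (4.950 + 17.27) / 8.50 = 2.614 s.
At impact: v_y = v_y0 − g t = −17.27 m/s; vₓ = 54.20 m/s.
Angle below horizontal: arctan(|v_y|/vₓ) = arctan(17.27/54.20) = 17.67°.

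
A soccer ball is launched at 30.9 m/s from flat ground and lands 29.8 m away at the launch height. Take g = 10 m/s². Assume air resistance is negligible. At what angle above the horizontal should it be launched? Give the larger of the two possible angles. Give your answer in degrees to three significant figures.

80.9°

From R = (v₀²/g) sin 2θ: sin 2θ = 10.0 × 29.8 / 954.81 = 0.3121.
2θ = 18.19° or 180° − 18.19° = 161.8°, so θ = 9.093° or 80.91°.
The larger angle is 80.91°.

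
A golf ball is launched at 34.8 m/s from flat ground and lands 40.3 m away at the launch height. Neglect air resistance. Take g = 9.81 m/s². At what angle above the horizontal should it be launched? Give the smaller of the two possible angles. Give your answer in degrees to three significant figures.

9.53°

From R = (v₀²/g) sin 2θ: sin 2θ = 9.81 × 40.3 / 1211.0 = 0.3264.
2θ = 19.05° or 180° − 19.05° = 160.9°, so θ = 9.527° or 80.47°.
The smaller angle is 9.527°.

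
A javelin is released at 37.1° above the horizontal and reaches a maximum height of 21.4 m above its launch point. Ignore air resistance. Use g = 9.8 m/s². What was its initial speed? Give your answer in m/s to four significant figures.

33.95 m/s

At the peak v_y = 0, so v_y0 = √(2gH) = √(2 × 9.80 × 21.4) = 20.48 m/s.
v_y0 = v₀ sin θ ⇒ v₀ = 20.48 / sin 37.1° = 33.95 m/s.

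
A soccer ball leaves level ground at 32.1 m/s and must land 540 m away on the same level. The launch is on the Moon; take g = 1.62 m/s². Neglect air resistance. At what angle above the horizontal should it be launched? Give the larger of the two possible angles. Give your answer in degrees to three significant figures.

60.9°

From R = (v₀²/g) sin 2θ: sin 2θ = 1.62 × 540 / 1030.4 = 0.8490.
2θ = 58.10° or 180° − 58.10° = 121.9°, so θ = 29.05° or 60.95°.
The larger angle is 60.95°.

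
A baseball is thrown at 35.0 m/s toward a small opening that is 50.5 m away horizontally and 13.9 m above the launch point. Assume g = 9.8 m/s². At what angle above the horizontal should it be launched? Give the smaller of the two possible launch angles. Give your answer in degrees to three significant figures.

Trajectory: y = x tanθ − g x² (1 + tan²θ)/(2v₀²). With x = 50.5, y = 13.9, v₀ = 35.0, g = 9.80:
10.20 tan²θ − 50.5 tanθ + (24.10) = 0.
tanθ = [50.5 ± √(50.5² − 4 × 10.20 × (24.10))] / (2 × 10.20) = (50.5 ± 39.58) / 20.40, giving tanθ = 0.5351 or 4.415.
θ = 28.15° or 77.24°; the smaller is 28.15°.

28.2°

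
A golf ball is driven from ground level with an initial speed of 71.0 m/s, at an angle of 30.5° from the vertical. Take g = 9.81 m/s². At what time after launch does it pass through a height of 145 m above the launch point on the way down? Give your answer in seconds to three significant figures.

vₓ = 71.00 sin 30.5° = 36.04 m/s; v_y0 = 71.00 cos 30.5° = 61.18 m/s.
Require v_y0 t − ½ g t² = 145, i.e. 4.905 t² − 61.18 t + 145 = 0.
Quadratic formula: t = (61.18 ± √897.56) / 9.81 = (61.18 ± 29.96) / 9.81 → t = 3.182 s or 9.290 s.
The descending-branch root is 9.290 s.

9.29 s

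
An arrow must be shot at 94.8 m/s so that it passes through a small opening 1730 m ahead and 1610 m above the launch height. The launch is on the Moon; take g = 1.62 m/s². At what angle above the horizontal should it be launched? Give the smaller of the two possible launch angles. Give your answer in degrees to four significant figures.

Trajectory: y = x tanθ − g x² (1 + tan²θ)/(2v₀²). With x = 1730, y = 1610, v₀ = 94.8, g = 1.62:
269.7 tan²θ − 1730 tanθ + (1880) = 0.
tanθ = [1730 ± √(1730² − 4 × 269.7 × (1880))] / (2 × 269.7) = (1730 ± 982.2) / 539.5, giving tanθ = 1.386 or 5.027.
θ = 54.19° or 78.75°; the smaller is 54.19°.

54.19°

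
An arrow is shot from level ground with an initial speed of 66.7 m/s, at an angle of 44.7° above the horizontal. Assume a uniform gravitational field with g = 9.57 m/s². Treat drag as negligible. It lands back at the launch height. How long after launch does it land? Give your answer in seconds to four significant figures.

Components: vₓ = 66.70 cos 44.7° = 47.41 m/s, v_y0 = 66.70 sin 44.7° = 46.92 m/s.
Landing at launch height ⇒ T = 2 v_y0 / g = 2 × 46.92 / 9.57 = 9.805 s.

9.805 s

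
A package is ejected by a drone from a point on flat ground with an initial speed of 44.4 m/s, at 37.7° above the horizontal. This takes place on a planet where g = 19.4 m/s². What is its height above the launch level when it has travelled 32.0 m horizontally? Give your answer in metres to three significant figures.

Horizontal component vₓ = 44.40 cos 37.7° = 35.13 m/s; vertical v_y0 = 44.40 sin 37.7° = 27.15 m/s.
x = vₓ t ⇒ t = 32.0/35.13 = 0.9109 s.
Height: y = v_y0 t − ½ g t² = 27.15 × 0.9109 − 9.700 × 0.9109² = 24.73 − 8.048 = 16.68 m.

16.7 m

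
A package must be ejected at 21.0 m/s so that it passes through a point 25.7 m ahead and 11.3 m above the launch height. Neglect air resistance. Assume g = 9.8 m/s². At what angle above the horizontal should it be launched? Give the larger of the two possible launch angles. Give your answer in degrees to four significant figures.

68.01°

Trajectory: y = x tanθ − g x² (1 + tan²θ)/(2v₀²). With x = 25.7, y = 11.3, v₀ = 21.0, g = 9.80:
7.339 tan²θ − 25.7 tanθ + (18.64) = 0.
tanθ = [25.7 ± √(25.7² − 4 × 7.339 × (18.64))] / (2 × 7.339) = (25.7 ± 10.65) / 14.68, giving tanθ = 1.026 or 2.476.
θ = 45.72° or 68.01°; the larger is 68.01°.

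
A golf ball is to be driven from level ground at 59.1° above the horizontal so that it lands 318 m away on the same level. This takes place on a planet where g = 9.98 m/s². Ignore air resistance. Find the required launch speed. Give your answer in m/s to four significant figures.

On level ground R = v₀² sin 2θ / g ⇒ v₀ = √(gR / sin 2θ).
v₀ = √(9.98 × 318 / sin 118.2°) = √(3174 / 0.8813) = √3601.1 = 60.01 m/s.

60.01 m/s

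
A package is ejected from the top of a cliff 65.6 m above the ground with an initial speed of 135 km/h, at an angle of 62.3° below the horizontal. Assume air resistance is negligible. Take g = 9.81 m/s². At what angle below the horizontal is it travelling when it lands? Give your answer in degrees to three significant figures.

70.4°

Convert: 135 km/h = 135/3.6 = 37.50 m/s.
Horizontal component vₓ = 37.50 cos 62.3° = 17.43 m/s; vertical v_y0 = −33.20 m/s (downward).
With up positive and y = 0 at the ground: y(t) = 65.6 + (−33.20) t − 4.905 t². Setting y = 0 and taking the positive root: t = [−33.20 + √(33.20² + 2·9.81·65.6)] / 9.81 = (−33.20 + 48.88) / 9.81 = 1.598 s.
At impact: v_y = v_y0 − g t = −48.88 m/s; vₓ = 17.43 m/s.
Angle below horizontal: arctan(|v_y|/vₓ) = arctan(48.88/17.43) = 70.37°.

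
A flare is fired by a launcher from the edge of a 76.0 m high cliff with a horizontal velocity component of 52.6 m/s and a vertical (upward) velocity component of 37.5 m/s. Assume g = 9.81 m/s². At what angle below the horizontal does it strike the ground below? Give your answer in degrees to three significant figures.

45.7°

The projectile lands when y = 76.0 + (37.50) t − ½·9.81·t² = 0. Positive root: t = (37.50 + √(37.50² + 2·9.81·76.0)) / 9.81 = (37.50 + 53.83) / 9.81 = 9.310 s.
At impact: v_y = v_y0 − g t = −53.83 m/s; vₓ = 52.60 m/s.
Angle below horizontal: arctan(|v_y|/vₓ) = arctan(53.83/52.60) = 45.66°.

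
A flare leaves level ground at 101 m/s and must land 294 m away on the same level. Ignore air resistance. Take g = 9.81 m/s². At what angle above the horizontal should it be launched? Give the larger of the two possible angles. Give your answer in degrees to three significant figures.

81.8°

From R = (v₀²/g) sin 2θ: sin 2θ = 9.81 × 294 / 10201 = 0.2827.
2θ = 16.42° or 180° − 16.42° = 163.6°, so θ = 8.212° or 81.79°.
The larger angle is 81.79°.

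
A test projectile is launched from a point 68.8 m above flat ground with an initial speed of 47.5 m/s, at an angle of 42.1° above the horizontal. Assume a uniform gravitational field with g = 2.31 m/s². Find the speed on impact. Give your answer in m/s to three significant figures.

50.7 m/s

Resolve: vₓ = 47.50 cos 42.1° = 35.24 m/s and v_y0 = 47.50 sin 42.1° = 31.85 m/s.
The projectile lands when y = 68.8 + (31.85) t − ½·2.31·t² = 0. Positive root: t = (31.85 + √(31.85² + 2·2.31·68.8)) / 2.31 = (31.85 + 36.50) / 2.31 = 29.59 s.
Vertical velocity at impact: v_y = v_y0 − g t = 31.85 − 2.31 × 29.59 = −36.50 m/s.
Speed: |v| = √(vₓ² + v_y²) = √(35.24² + 36.50²) = 50.74 m/s.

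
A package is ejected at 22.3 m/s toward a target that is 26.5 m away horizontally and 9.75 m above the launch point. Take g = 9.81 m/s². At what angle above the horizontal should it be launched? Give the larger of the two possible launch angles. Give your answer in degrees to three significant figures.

Trajectory: y = x tanθ − g x² (1 + tan²θ)/(2v₀²). With x = 26.5, y = 9.75, v₀ = 22.3, g = 9.81:
6.927 tan²θ − 26.5 tanθ + (16.68) = 0.
tanθ = [26.5 ± √(26.5² − 4 × 6.927 × (16.68))] / (2 × 6.927) = (26.5 ± 15.50) / 13.85, giving tanθ = 0.7942 or 3.032.
θ = 38.46° or 71.74°; the larger is 71.74°.

71.7°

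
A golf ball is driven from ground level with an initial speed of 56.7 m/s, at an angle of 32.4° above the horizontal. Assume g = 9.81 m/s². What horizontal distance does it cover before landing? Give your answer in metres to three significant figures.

297 m

vₓ = 56.70 cos 32.4° = 47.87 m/s; v_y0 = 56.70 sin 32.4° = 30.38 m/s.
Time aloft: T = 2 v_y0 / g = 2 × 30.38 / 9.81 = 6.194 s.
Horizontal distance R = vₓ T = 47.87 × 6.194 = 296.5 m.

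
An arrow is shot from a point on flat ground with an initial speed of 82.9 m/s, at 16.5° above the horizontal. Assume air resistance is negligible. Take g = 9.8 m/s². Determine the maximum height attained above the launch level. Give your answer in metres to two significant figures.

Resolve: vₓ = 82.90 cos 16.5° = 79.49 m/s and v_y0 = 82.90 sin 16.5° = 23.54 m/s.
Maximum height: H = v_y0² / (2g) = 23.54² / (2 × 9.80) = 28.28 m.

28 m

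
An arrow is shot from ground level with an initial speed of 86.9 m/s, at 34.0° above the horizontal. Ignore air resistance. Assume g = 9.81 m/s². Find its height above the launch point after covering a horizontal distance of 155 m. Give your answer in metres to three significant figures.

81.8 m

Components: vₓ = 86.90 cos 34.0° = 72.04 m/s, v_y0 = 86.90 sin 34.0° = 48.59 m/s.
Time to reach x = 155 m: t = x/vₓ = 155/72.04 = 2.151 s.
Height: y = v_y0 t − ½ g t² = 48.59 × 2.151 − 4.905 × 2.151² = 104.5 − 22.70 = 81.84 m.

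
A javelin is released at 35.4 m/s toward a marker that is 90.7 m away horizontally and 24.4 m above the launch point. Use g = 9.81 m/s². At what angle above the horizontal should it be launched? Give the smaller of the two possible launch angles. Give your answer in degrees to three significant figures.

43.0°

Trajectory: y = x tanθ − g x² (1 + tan²θ)/(2v₀²). With x = 90.7, y = 24.4, v₀ = 35.4, g = 9.81:
32.20 tan²θ − 90.7 tanθ + (56.60) = 0.
tanθ = [90.7 ± √(90.7² − 4 × 32.20 × (56.60))] / (2 × 32.20) = (90.7 ± 30.60) / 64.40, giving tanθ = 0.9332 or 1.884.
θ = 43.02° or 62.04°; the smaller is 43.02°.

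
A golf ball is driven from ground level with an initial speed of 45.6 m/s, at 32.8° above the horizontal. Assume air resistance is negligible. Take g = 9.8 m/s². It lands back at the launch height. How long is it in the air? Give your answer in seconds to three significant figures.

5.04 s

vₓ = 45.60 cos 32.8° = 38.33 m/s; v_y0 = 45.60 sin 32.8° = 24.70 m/s.
It returns to y = 0 when t = 2 v_y0 / g = 2(24.70)/9.80 = 5.041 s.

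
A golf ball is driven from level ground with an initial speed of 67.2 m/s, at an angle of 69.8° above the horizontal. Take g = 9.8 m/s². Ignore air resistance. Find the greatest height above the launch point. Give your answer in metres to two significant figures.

200 m

vₓ = 67.20 cos 69.8° = 23.20 m/s; v_y0 = 67.20 sin 69.8° = 63.07 m/s.
Peak height H = v_y0² / (2g) = 3977.4 / 19.60 = 202.9 m.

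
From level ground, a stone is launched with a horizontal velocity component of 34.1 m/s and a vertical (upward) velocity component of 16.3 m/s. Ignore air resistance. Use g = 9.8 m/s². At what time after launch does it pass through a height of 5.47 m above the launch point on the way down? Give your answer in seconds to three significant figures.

Require v_y0 t − ½ g t² = 5.47, i.e. 4.900 t² − 16.30 t + 5.47 = 0.
t = [16.30 ± √(16.30² − 2·9.80·5.47)] / 9.80 = (16.30 ± 12.59) / 9.80, so t = 0.3787 s or t = 2.948 s.
The descending-branch root is 2.948 s.

2.95 s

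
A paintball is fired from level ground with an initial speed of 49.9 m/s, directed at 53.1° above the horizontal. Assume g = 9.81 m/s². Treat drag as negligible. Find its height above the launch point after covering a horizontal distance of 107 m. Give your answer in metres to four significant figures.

Resolve: vₓ = 49.90 cos 53.1° = 29.96 m/s and v_y0 = 49.90 sin 53.1° = 39.90 m/s.
x = vₓ t ⇒ t = 107/29.96 = 3.571 s.
Height: y = v_y0 t − ½ g t² = 39.90 × 3.571 − 4.905 × 3.571² = 142.5 − 62.56 = 79.95 m.

79.95 m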